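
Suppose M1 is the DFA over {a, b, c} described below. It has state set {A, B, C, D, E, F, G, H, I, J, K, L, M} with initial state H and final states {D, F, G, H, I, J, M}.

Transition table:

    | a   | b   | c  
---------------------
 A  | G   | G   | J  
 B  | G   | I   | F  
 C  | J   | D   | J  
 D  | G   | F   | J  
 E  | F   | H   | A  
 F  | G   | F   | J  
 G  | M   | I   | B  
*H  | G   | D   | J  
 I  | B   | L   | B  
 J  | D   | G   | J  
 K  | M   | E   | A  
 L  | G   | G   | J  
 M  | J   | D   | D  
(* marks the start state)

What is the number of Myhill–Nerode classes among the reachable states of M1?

7

First remove the unreachable states {A,C,E,K}; 9 states remain.
P0 = {D,F,G,H,I,J,M} | {B,L}.
Split {D,F,G,H,I,J,M} by δ(·,a) → {D,F,G,H,J,M} and {I}.
Split {D,F,G,H,J,M} by δ(·,b) → {D,F,H,J,M} and {G}.
On input a, block {D,F,H,J,M} splits into {D,F,H} and {J,M}.
Refine {B,L} on symbol b: members go to different blocks, giving {B} and {L}.
On input a, block {J,M} splits into {J} and {M}.
Stable partition: {D,F,H} | {B} | {I} | {G} | {J} | {L} | {M} — 7 equivalence classes.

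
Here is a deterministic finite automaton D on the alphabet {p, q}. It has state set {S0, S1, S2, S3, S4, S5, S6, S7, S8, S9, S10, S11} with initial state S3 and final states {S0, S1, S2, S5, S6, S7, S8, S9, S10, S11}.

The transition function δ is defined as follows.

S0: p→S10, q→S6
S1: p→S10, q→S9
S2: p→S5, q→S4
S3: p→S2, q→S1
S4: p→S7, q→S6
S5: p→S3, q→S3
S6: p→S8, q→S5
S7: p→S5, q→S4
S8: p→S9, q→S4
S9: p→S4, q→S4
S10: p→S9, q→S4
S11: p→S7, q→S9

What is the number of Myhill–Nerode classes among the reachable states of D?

4

States {S0,S11} cannot be reached from the start state, so discard them.
Start with accepting vs non-accepting: {S1,S2,S5,S6,S7,S8,S9,S10} | {S3,S4}.
On input p, block {S1,S2,S5,S6,S7,S8,S9,S10} splits into {S1,S2,S6,S7,S8,S10} and {S5,S9}.
Refine {S1,S2,S6,S7,S8,S10} on symbol p: members go to different blocks, giving {S2,S7,S8,S10} and {S1,S6}.
The partition is now stable with 4 blocks: {S2,S7,S8,S10} | {S3,S4} | {S5,S9} | {S1,S6}.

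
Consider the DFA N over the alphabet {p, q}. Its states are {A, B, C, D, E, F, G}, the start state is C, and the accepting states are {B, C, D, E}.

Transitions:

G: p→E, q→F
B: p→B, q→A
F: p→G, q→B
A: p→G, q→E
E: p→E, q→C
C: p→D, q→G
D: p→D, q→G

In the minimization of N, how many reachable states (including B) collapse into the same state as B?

1

All states are reachable from the start state.
Initial partition by acceptance: {B,C,D,E} | {A,F,G}.
On input q, block {B,C,D,E} splits into {B,C,D} and {E}.
On input p, block {A,F,G} splits into {A,F} and {G}.
Split {B,C,D} by δ(·,q) → {C,D} and {B}.
On input q, block {A,F} splits into {A} and {F}.
The partition is now stable with 6 blocks: {C,D} | {A} | {E} | {G} | {B} | {F}.
The equivalence class containing B is {B}, of size 1.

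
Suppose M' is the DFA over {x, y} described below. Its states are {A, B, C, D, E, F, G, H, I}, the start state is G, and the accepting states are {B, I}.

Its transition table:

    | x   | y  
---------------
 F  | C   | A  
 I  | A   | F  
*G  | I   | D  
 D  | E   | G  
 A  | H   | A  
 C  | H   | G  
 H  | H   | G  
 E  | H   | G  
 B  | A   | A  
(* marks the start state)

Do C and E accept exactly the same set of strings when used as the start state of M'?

Yes

First remove the unreachable states {B}; 8 states remain.
Start with accepting vs non-accepting: {I} | {A,C,D,E,F,G,H}.
Split {A,C,D,E,F,G,H} by δ(·,x) → {A,C,D,E,F,H} and {G}.
Split {A,C,D,E,F,H} by δ(·,y) → {C,D,E,H} and {A,F}.
No further refinement is possible. Final partition (4 blocks): {I} | {C,D,E,H} | {G} | {A,F}.
C and E lie in the same block of the stable partition, so they are equivalent — no string distinguishes them.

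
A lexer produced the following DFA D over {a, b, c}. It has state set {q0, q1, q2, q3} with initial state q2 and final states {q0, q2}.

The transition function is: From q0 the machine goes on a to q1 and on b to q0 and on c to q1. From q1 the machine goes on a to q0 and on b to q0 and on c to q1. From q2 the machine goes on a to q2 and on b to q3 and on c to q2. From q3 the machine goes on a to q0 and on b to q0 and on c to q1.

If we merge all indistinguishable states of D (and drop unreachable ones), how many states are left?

3

All states are reachable from the start state.
Initial partition by acceptance: {q0,q2} | {q1,q3}.
On input a, block {q0,q2} splits into {q0} and {q2}.
The partition is now stable with 3 blocks: {q0} | {q1,q3} | {q2}.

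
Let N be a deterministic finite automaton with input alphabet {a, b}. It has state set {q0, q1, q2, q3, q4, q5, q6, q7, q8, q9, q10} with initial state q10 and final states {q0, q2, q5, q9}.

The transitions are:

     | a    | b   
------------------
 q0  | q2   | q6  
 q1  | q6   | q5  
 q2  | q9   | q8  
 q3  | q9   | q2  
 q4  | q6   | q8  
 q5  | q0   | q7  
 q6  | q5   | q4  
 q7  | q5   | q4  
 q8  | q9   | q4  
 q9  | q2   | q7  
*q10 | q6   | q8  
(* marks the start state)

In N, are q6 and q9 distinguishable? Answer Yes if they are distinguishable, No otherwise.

Yes

States {q1,q3} cannot be reached from the start state, so discard them.
Initial partition by acceptance: {q0,q2,q5,q9} | {q4,q6,q7,q8,q10}.
On input a, block {q4,q6,q7,q8,q10} splits into {q6,q7,q8} and {q4,q10}.
Stable partition: {q0,q2,q5,q9} | {q6,q7,q8} | {q4,q10} — 3 equivalence classes.
q6 and q9 end up in different blocks, so they are distinguishable. For instance, the string 'ε' is accepted from only q9.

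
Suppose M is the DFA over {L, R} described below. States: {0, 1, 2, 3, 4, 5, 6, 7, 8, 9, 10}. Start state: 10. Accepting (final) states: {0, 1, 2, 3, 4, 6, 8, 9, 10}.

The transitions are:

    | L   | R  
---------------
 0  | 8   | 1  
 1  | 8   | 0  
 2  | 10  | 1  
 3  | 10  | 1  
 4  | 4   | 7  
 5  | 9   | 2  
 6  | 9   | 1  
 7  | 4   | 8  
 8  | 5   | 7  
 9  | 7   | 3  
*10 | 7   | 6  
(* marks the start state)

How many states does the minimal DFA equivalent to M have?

All states are reachable from the start state.
Initial partition by acceptance: {0,1,2,3,4,6,8,9,10} | {5,7}.
Refine {0,1,2,3,4,6,8,9,10} on symbol L: members go to different blocks, giving {0,1,2,3,4,6} and {8,9,10}.
On input L, block {0,1,2,3,4,6} splits into {0,1,2,3,6} and {4}.
Refine {5,7} on symbol L: members go to different blocks, giving {5} and {7}.
On input L, block {8,9,10} splits into {9,10} and {8}.
On input L, block {0,1,2,3,6} splits into {2,3,6} and {0,1}.
No further refinement is possible. Final partition (7 blocks): {2,3,6} | {5} | {9,10} | {4} | {7} | {8} | {0,1}.

7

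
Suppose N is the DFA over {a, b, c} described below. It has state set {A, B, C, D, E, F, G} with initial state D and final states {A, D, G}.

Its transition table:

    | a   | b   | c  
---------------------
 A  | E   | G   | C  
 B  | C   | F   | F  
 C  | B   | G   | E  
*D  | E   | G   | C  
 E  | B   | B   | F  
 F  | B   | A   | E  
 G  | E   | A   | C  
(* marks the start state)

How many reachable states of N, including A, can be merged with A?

3

Initial partition by acceptance: {A,D,G} | {B,C,E,F}.
Refine {B,C,E,F} on symbol b: members go to different blocks, giving {B,E} and {C,F}.
Split {B,E} by δ(·,a) → {B} and {E}.
The partition is now stable with 4 blocks: {A,D,G} | {B} | {C,F} | {E}.
State A belongs to the block {A,D,G}, which has 3 states.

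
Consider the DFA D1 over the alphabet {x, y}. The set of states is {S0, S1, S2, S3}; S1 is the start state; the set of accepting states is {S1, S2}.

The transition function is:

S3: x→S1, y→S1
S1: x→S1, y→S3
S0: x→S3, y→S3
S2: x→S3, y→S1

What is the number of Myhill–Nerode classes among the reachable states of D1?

States {S0,S2} cannot be reached from the start state, so discard them.
P0 = {S1} | {S3}.
The partition is now stable with 2 blocks: {S1} | {S3}.

2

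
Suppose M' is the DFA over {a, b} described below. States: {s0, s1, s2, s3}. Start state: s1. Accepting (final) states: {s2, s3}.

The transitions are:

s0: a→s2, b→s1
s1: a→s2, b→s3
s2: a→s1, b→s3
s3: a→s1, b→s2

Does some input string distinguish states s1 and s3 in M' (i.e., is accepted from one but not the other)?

Yes

Reachable states from the start: {s1,s2,s3}. Unreachable: {s0} — drop them.
Initial partition by acceptance: {s2,s3} | {s1}.
The partition is now stable with 2 blocks: {s2,s3} | {s1}.
s1 and s3 end up in different blocks, so they are distinguishable. For instance, the string 'ε' is accepted from only s3.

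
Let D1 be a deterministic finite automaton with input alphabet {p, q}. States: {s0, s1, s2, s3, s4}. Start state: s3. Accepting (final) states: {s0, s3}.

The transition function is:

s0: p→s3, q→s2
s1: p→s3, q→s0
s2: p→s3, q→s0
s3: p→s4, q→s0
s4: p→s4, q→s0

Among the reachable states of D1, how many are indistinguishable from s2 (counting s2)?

Reachable states from the start: {s0,s2,s3,s4}. Unreachable: {s1} — drop them.
Initial partition by acceptance: {s0,s3} | {s2,s4}.
Refine {s0,s3} on symbol p: members go to different blocks, giving {s0} and {s3}.
On input p, block {s2,s4} splits into {s2} and {s4}.
Stable partition: {s0} | {s2} | {s3} | {s4} — 4 equivalence classes.
The equivalence class containing s2 is {s2}, of size 1.

1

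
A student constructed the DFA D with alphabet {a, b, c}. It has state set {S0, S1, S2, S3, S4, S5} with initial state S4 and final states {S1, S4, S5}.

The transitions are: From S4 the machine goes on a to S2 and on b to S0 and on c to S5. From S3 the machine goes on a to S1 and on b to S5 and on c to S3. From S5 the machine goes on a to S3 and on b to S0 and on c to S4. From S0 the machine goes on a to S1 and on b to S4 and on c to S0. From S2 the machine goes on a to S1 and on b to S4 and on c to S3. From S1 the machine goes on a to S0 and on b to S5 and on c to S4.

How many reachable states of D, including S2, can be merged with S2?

Every state is reachable, so we keep all 6.
Initial partition by acceptance: {S1,S4,S5} | {S0,S2,S3}.
Refine {S1,S4,S5} on symbol b: members go to different blocks, giving {S4,S5} and {S1}.
Stable partition: {S4,S5} | {S0,S2,S3} | {S1} — 3 equivalence classes.
The equivalence class containing S2 is {S0,S2,S3}, of size 3.

3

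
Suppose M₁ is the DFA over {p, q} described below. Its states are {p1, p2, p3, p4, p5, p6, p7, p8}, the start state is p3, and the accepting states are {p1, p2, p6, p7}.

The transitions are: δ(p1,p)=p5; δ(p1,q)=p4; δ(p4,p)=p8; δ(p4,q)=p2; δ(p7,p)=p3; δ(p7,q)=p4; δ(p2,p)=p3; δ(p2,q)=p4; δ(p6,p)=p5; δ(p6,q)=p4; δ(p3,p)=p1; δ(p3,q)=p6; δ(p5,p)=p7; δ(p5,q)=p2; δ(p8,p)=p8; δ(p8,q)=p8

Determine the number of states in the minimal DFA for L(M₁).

4

P0 = {p1,p2,p6,p7} | {p3,p4,p5,p8}.
Refine {p3,p4,p5,p8} on symbol p: members go to different blocks, giving {p3,p5} and {p4,p8}.
On input q, block {p4,p8} splits into {p4} and {p8}.
No further refinement is possible. Final partition (4 blocks): {p1,p2,p6,p7} | {p3,p5} | {p4} | {p8}.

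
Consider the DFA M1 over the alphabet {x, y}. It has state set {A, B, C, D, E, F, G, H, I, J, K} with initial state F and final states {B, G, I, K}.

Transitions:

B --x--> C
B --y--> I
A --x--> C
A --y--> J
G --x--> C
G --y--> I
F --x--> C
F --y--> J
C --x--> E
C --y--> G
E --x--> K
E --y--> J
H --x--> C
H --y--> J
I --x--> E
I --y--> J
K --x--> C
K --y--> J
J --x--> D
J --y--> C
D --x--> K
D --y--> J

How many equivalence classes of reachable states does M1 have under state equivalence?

7

First remove the unreachable states {A,B,H}; 8 states remain.
P0 = {G,I,K} | {C,D,E,F,J}.
Split {G,I,K} by δ(·,y) → {I,K} and {G}.
Refine {C,D,E,F,J} on symbol x: members go to different blocks, giving {C,F,J} and {D,E}.
Split {I,K} by δ(·,x) → {I} and {K}.
Refine {C,F,J} on symbol x: members go to different blocks, giving {C,J} and {F}.
On input y, block {C,J} splits into {C} and {J}.
No further refinement is possible. Final partition (7 blocks): {I} | {C} | {G} | {D,E} | {K} | {F} | {J}.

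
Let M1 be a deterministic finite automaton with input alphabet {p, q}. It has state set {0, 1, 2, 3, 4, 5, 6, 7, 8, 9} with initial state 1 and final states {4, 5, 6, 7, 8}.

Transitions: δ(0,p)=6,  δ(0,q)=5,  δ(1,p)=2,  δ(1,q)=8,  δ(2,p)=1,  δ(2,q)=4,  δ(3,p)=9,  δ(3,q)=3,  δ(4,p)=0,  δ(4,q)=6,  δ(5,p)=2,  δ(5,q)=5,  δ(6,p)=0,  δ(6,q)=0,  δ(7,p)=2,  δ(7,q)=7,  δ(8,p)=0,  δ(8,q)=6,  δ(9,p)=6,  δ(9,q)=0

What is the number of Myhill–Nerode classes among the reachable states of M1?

First remove the unreachable states {3,7,9}; 7 states remain.
Start with accepting vs non-accepting: {4,5,6,8} | {0,1,2}.
Split {4,5,6,8} by δ(·,q) → {4,5,8} and {6}.
Split {4,5,8} by δ(·,q) → {4,8} and {5}.
Refine {0,1,2} on symbol p: members go to different blocks, giving {1,2} and {0}.
Stable partition: {4,8} | {1,2} | {6} | {5} | {0} — 5 equivalence classes.

5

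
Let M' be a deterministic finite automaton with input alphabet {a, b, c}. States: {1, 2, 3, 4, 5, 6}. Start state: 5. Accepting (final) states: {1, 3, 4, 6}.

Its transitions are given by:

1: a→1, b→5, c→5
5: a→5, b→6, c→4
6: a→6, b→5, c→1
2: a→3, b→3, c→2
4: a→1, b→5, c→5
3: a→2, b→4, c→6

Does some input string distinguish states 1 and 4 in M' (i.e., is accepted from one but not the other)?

No

Reachable states from the start: {1,4,5,6}. Unreachable: {2,3} — drop them.
P0 = {1,4,6} | {5}.
On input c, block {1,4,6} splits into {1,4} and {6}.
Stable partition: {1,4} | {5} | {6} — 3 equivalence classes.
1 and 4 lie in the same block of the stable partition, so they are equivalent — no string distinguishes them.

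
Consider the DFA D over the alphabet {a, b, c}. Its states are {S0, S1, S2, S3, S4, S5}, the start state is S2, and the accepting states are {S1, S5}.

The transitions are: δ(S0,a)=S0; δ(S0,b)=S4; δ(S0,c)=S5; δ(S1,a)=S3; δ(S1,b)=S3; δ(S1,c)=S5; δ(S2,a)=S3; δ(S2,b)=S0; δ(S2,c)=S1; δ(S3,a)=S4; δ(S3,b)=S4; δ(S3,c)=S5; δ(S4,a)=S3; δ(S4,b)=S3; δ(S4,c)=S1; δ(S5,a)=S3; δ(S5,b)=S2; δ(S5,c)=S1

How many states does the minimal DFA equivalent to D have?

Start with accepting vs non-accepting: {S1,S5} | {S0,S2,S3,S4}.
Stable partition: {S1,S5} | {S0,S2,S3,S4} — 2 equivalence classes.

2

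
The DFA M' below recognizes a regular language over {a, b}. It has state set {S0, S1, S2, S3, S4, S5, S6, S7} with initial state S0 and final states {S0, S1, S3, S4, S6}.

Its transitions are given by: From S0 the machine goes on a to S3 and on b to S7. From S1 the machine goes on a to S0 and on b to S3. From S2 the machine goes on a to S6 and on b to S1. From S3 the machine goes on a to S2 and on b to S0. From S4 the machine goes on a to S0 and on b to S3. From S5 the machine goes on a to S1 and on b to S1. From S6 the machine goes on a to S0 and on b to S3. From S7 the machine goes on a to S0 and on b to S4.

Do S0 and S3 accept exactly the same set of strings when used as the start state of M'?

No

Reachable states from the start: {S0,S1,S2,S3,S4,S6,S7}. Unreachable: {S5} — drop them.
Start with accepting vs non-accepting: {S0,S1,S3,S4,S6} | {S2,S7}.
Split {S0,S1,S3,S4,S6} by δ(·,a) → {S0,S1,S4,S6} and {S3}.
Refine {S0,S1,S4,S6} on symbol a: members go to different blocks, giving {S1,S4,S6} and {S0}.
Refine {S2,S7} on symbol a: members go to different blocks, giving {S2} and {S7}.
Stable partition: {S1,S4,S6} | {S2} | {S3} | {S0} | {S7} — 5 equivalence classes.
S0 and S3 end up in different blocks, so they are distinguishable. For instance, the string 'a' is accepted from only S0.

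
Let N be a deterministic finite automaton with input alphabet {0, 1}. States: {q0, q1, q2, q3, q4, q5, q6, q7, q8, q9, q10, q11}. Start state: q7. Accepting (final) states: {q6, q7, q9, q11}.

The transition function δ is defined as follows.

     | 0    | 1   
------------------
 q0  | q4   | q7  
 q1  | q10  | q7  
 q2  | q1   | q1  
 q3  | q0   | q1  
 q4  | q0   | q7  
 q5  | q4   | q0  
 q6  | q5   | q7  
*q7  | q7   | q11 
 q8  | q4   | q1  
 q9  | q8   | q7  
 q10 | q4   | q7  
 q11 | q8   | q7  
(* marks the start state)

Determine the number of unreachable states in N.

5

No path from q7 leads to q2, q3, q5, q6, q9; the other 7 states are all reachable.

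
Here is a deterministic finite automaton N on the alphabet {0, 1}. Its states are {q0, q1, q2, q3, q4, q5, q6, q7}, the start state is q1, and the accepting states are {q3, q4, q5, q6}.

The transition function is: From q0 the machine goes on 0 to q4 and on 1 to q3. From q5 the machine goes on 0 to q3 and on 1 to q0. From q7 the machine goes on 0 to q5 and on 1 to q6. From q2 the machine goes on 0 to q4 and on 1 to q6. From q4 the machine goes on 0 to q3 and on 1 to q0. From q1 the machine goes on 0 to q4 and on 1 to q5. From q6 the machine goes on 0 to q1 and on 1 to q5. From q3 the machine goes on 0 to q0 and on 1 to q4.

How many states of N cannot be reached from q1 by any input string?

3

Starting at q1 and following transitions, the reachable set is {q0, q1, q3, q4, q5}. That leaves q2, q6, q7 unreachable — 3 in total.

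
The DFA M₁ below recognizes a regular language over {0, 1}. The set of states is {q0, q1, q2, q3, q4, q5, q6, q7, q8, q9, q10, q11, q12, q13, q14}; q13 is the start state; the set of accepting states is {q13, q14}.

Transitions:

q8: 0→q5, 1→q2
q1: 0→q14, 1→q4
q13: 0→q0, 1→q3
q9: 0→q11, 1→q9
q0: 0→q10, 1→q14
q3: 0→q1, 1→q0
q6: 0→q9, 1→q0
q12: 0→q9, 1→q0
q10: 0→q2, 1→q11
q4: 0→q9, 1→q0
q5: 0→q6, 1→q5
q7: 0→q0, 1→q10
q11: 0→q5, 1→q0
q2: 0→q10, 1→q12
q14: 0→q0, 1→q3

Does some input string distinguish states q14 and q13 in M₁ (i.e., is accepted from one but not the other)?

States {q7,q8} cannot be reached from the start state, so discard them.
Start with accepting vs non-accepting: {q13,q14} | {q0,q1,q2,q3,q4,q5,q6,q9,q10,q11,q12}.
Refine {q0,q1,q2,q3,q4,q5,q6,q9,q10,q11,q12} on symbol 0: members go to different blocks, giving {q0,q2,q3,q4,q5,q6,q9,q10,q11,q12} and {q1}.
Refine {q0,q2,q3,q4,q5,q6,q9,q10,q11,q12} on symbol 0: members go to different blocks, giving {q0,q2,q4,q5,q6,q9,q10,q11,q12} and {q3}.
Split {q0,q2,q4,q5,q6,q9,q10,q11,q12} by δ(·,1) → {q2,q4,q5,q6,q9,q10,q11,q12} and {q0}.
Refine {q2,q4,q5,q6,q9,q10,q11,q12} on symbol 1: members go to different blocks, giving {q2,q5,q9,q10} and {q4,q6,q11,q12}.
Split {q2,q5,q9,q10} by δ(·,0) → {q2,q10} and {q5,q9}.
No further refinement is possible. Final partition (7 blocks): {q13,q14} | {q2,q10} | {q1} | {q3} | {q0} | {q4,q6,q11,q12} | {q5,q9}.
q14 and q13 lie in the same block of the stable partition, so they are equivalent — no string distinguishes them.

No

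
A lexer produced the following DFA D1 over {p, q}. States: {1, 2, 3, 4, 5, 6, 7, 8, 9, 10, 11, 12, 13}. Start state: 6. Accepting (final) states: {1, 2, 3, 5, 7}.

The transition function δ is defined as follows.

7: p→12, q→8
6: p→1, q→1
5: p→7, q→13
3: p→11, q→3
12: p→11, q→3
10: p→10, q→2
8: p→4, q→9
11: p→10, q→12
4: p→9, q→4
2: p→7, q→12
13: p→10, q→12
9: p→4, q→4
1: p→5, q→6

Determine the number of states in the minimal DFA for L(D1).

10

Every state is reachable, so we keep all 13.
P0 = {1,2,3,5,7} | {4,6,8,9,10,11,12,13}.
On input p, block {1,2,3,5,7} splits into {1,2,5} and {3,7}.
Refine {1,2,5} on symbol p: members go to different blocks, giving {2,5} and {1}.
On input p, block {4,6,8,9,10,11,12,13} splits into {4,8,9,10,11,12,13} and {6}.
On input q, block {4,8,9,10,11,12,13} splits into {4,8,9,11,13} and {10} and {12}.
Refine {2,5} on symbol q: members go to different blocks, giving {2} and {5}.
Split {4,8,9,11,13} by δ(·,p) → {4,8,9} and {11,13}.
Split {3,7} by δ(·,p) → {3} and {7}.
No further refinement is possible. Final partition (10 blocks): {2} | {4,8,9} | {3} | {1} | {6} | {10} | {12} | {5} | {11,13} | {7}.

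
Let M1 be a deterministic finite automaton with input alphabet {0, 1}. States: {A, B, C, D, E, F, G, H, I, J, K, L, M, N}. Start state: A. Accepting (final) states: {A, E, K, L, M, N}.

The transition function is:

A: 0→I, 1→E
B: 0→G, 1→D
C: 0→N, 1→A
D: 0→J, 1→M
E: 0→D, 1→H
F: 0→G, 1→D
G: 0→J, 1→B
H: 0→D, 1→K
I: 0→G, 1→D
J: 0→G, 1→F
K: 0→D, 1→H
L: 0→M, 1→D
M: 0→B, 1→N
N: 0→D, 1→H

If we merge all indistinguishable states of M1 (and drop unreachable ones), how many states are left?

6

First remove the unreachable states {C,L}; 12 states remain.
Start with accepting vs non-accepting: {A,E,K,M,N} | {B,D,F,G,H,I,J}.
Split {A,E,K,M,N} by δ(·,1) → {E,K,N} and {A,M}.
On input 1, block {B,D,F,G,H,I,J} splits into {B,F,G,I,J} and {D} and {H}.
Refine {B,F,G,I,J} on symbol 1: members go to different blocks, giving {B,F,I} and {G,J}.
The partition is now stable with 6 blocks: {E,K,N} | {B,F,I} | {A,M} | {D} | {H} | {G,J}.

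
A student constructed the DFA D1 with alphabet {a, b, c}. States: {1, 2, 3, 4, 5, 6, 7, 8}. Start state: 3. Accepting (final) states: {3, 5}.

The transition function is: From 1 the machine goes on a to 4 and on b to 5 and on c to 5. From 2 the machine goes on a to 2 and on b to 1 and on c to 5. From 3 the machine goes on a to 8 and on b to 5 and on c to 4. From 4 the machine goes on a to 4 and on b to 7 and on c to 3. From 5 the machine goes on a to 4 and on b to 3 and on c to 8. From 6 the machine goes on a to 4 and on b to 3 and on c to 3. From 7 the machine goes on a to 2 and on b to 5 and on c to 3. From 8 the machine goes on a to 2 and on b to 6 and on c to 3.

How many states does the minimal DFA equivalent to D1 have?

Initial partition by acceptance: {3,5} | {1,2,4,6,7,8}.
Split {1,2,4,6,7,8} by δ(·,b) → {1,6,7} and {2,4,8}.
The partition is now stable with 3 blocks: {3,5} | {1,6,7} | {2,4,8}.

3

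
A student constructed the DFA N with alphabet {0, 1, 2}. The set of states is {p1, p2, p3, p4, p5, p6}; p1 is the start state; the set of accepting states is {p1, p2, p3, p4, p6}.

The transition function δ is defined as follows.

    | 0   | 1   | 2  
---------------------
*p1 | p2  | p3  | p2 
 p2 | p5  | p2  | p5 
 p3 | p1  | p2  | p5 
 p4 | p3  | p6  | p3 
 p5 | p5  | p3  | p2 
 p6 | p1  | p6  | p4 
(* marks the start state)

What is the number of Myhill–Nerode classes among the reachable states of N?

4

States {p4,p6} cannot be reached from the start state, so discard them.
P0 = {p1,p2,p3} | {p5}.
Refine {p1,p2,p3} on symbol 0: members go to different blocks, giving {p1,p3} and {p2}.
Split {p1,p3} by δ(·,0) → {p1} and {p3}.
Stable partition: {p1} | {p5} | {p2} | {p3} — 4 equivalence classes.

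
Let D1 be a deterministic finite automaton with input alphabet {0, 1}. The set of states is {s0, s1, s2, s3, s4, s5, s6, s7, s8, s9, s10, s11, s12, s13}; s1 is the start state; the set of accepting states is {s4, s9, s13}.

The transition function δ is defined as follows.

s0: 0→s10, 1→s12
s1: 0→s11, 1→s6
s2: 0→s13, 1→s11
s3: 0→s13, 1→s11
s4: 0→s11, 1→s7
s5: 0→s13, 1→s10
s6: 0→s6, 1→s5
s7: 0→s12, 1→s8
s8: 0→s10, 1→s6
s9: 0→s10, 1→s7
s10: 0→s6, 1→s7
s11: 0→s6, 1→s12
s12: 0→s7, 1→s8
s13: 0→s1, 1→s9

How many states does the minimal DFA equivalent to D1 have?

7

States {s0,s2,s3,s4} cannot be reached from the start state, so discard them.
P0 = {s9,s13} | {s1,s5,s6,s7,s8,s10,s11,s12}.
Refine {s9,s13} on symbol 1: members go to different blocks, giving {s9} and {s13}.
Split {s1,s5,s6,s7,s8,s10,s11,s12} by δ(·,0) → {s1,s6,s7,s8,s10,s11,s12} and {s5}.
Refine {s1,s6,s7,s8,s10,s11,s12} on symbol 1: members go to different blocks, giving {s1,s7,s8,s10,s11,s12} and {s6}.
On input 0, block {s1,s7,s8,s10,s11,s12} splits into {s1,s7,s8,s12} and {s10,s11}.
On input 0, block {s1,s7,s8,s12} splits into {s1,s8} and {s7,s12}.
Stable partition: {s9} | {s1,s8} | {s13} | {s5} | {s6} | {s10,s11} | {s7,s12} — 7 equivalence classes.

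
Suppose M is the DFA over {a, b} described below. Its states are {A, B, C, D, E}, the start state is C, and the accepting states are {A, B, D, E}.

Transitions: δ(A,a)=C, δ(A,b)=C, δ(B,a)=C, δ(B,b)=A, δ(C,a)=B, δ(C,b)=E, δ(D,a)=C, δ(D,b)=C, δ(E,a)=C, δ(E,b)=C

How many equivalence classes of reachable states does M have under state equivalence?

Reachable states from the start: {A,B,C,E}. Unreachable: {D} — drop them.
Start with accepting vs non-accepting: {A,B,E} | {C}.
Split {A,B,E} by δ(·,b) → {A,E} and {B}.
The partition is now stable with 3 blocks: {A,E} | {C} | {B}.

3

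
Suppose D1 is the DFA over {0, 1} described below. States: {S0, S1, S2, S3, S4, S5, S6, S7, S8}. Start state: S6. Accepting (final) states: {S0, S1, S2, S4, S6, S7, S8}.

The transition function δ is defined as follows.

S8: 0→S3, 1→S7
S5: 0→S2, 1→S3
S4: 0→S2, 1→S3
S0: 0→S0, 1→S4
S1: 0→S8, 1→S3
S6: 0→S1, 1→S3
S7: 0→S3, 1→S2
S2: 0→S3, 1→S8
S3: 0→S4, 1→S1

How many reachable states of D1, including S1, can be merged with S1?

2

Reachable states from the start: {S1,S2,S3,S4,S6,S7,S8}. Unreachable: {S0,S5} — drop them.
Initial partition by acceptance: {S1,S2,S4,S6,S7,S8} | {S3}.
Split {S1,S2,S4,S6,S7,S8} by δ(·,0) → {S1,S4,S6} and {S2,S7,S8}.
Refine {S1,S4,S6} on symbol 0: members go to different blocks, giving {S1,S4} and {S6}.
Stable partition: {S1,S4} | {S3} | {S2,S7,S8} | {S6} — 4 equivalence classes.
State S1 belongs to the block {S1,S4}, which has 2 states.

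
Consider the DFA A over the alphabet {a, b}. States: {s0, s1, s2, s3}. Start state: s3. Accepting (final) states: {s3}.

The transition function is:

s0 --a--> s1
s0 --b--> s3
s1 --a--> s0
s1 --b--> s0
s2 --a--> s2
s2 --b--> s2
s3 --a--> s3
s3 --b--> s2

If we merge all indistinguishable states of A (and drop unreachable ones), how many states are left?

2

First remove the unreachable states {s0,s1}; 2 states remain.
Start with accepting vs non-accepting: {s3} | {s2}.
The partition is now stable with 2 blocks: {s3} | {s2}.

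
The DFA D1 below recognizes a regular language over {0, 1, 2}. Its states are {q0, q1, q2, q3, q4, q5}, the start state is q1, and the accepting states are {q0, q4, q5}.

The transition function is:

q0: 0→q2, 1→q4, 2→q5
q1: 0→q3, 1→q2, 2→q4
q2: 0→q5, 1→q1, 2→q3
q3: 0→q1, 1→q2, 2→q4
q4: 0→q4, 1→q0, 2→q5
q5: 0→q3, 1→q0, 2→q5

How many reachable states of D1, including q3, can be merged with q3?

Initial partition by acceptance: {q0,q4,q5} | {q1,q2,q3}.
Split {q0,q4,q5} by δ(·,0) → {q0,q5} and {q4}.
Split {q0,q5} by δ(·,1) → {q0} and {q5}.
Refine {q1,q2,q3} on symbol 0: members go to different blocks, giving {q1,q3} and {q2}.
The partition is now stable with 5 blocks: {q0} | {q1,q3} | {q4} | {q5} | {q2}.
The equivalence class containing q3 is {q1,q3}, of size 2.

2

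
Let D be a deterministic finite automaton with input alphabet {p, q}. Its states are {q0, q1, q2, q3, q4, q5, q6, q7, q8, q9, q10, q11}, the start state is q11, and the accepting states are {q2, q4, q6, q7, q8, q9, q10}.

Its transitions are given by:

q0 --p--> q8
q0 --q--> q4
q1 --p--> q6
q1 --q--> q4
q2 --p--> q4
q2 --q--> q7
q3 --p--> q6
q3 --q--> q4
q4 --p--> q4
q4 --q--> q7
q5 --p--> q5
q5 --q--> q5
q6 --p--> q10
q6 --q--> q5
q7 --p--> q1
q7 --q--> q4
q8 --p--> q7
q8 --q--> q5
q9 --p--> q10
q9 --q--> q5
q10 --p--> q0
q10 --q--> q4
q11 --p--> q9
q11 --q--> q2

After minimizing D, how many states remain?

Reachable states from the start: {q0,q1,q2,q4,q5,q6,q7,q8,q9,q10,q11}. Unreachable: {q3} — drop them.
Initial partition by acceptance: {q2,q4,q6,q7,q8,q9,q10} | {q0,q1,q5,q11}.
On input p, block {q2,q4,q6,q7,q8,q9,q10} splits into {q2,q4,q6,q8,q9} and {q7,q10}.
Split {q2,q4,q6,q8,q9} by δ(·,p) → {q6,q8,q9} and {q2,q4}.
Split {q0,q1,q5,q11} by δ(·,p) → {q0,q1,q11} and {q5}.
Stable partition: {q6,q8,q9} | {q0,q1,q11} | {q7,q10} | {q2,q4} | {q5} — 5 equivalence classes.

5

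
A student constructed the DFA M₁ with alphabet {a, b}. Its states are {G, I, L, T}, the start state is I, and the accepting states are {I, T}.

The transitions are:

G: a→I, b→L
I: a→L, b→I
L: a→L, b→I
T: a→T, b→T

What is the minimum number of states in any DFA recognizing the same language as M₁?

2

States {G,T} cannot be reached from the start state, so discard them.
Initial partition by acceptance: {I} | {L}.
No further refinement is possible. Final partition (2 blocks): {I} | {L}.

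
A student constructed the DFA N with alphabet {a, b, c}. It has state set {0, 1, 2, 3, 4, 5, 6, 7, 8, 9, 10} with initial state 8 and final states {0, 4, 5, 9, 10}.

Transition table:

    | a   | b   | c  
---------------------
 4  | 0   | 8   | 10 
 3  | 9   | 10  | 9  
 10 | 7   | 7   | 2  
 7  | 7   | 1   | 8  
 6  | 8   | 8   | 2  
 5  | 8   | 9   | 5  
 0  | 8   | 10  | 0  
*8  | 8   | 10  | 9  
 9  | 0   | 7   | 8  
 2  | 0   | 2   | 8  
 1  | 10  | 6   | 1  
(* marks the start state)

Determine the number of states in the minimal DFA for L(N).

States {3,4,5} cannot be reached from the start state, so discard them.
P0 = {0,9,10} | {1,2,6,7,8}.
Split {0,9,10} by δ(·,a) → {0,10} and {9}.
Split {0,10} by δ(·,b) → {0} and {10}.
On input a, block {1,2,6,7,8} splits into {6,7,8} and {1} and {2}.
On input b, block {6,7,8} splits into {6} and {7} and {8}.
The partition is now stable with 8 blocks: {0} | {6} | {9} | {10} | {1} | {2} | {7} | {8}.

8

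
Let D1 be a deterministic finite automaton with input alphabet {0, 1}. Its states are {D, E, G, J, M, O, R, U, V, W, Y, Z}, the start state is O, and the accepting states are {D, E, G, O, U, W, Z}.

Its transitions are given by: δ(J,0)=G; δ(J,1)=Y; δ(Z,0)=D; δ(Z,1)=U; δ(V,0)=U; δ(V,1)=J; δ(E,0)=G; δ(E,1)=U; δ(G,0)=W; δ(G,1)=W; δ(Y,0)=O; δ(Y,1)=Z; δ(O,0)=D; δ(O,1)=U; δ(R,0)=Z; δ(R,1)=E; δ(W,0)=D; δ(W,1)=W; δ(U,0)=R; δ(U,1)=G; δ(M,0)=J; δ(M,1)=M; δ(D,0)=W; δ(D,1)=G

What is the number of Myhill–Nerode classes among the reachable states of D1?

Reachable states from the start: {D,E,G,O,R,U,W,Z}. Unreachable: {J,M,V,Y} — drop them.
Initial partition by acceptance: {D,E,G,O,U,W,Z} | {R}.
Refine {D,E,G,O,U,W,Z} on symbol 0: members go to different blocks, giving {D,E,G,O,W,Z} and {U}.
On input 1, block {D,E,G,O,W,Z} splits into {D,G,W} and {E,O,Z}.
No further refinement is possible. Final partition (4 blocks): {D,G,W} | {R} | {U} | {E,O,Z}.

4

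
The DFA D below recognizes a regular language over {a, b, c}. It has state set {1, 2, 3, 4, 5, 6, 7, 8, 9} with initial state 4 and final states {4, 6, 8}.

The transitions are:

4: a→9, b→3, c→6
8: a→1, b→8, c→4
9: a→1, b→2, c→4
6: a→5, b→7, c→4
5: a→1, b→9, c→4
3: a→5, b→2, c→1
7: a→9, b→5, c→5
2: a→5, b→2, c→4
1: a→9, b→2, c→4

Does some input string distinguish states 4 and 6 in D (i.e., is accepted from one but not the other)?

No

First remove the unreachable states {8}; 8 states remain.
Initial partition by acceptance: {4,6} | {1,2,3,5,7,9}.
Refine {1,2,3,5,7,9} on symbol c: members go to different blocks, giving {1,2,5,9} and {3,7}.
Stable partition: {4,6} | {1,2,5,9} | {3,7} — 3 equivalence classes.
4 and 6 lie in the same block of the stable partition, so they are equivalent — no string distinguishes them.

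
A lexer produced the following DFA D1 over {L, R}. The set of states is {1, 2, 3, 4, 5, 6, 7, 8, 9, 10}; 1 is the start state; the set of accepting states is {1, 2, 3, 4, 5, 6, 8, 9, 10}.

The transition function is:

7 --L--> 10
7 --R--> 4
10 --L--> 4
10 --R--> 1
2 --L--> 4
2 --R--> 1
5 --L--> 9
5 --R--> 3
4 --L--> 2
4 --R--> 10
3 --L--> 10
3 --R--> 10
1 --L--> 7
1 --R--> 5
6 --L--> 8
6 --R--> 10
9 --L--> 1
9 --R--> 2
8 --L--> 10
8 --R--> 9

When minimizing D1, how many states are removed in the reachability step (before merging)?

2

BFS from 1 reaches {1, 2, 3, 4, 5, 7, 9, 10}; the 2 state(s) 6, 8 are never visited.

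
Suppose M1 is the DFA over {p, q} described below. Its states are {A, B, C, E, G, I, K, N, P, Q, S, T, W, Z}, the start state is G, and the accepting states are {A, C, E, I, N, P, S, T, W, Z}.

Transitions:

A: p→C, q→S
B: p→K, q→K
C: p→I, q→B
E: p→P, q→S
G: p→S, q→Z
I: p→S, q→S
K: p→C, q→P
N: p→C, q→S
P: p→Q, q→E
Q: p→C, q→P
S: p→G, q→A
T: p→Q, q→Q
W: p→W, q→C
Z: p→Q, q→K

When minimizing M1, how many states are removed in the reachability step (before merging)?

BFS from G reaches {A, B, C, E, G, I, K, P, Q, S, Z}; the 3 state(s) N, T, W are never visited.

3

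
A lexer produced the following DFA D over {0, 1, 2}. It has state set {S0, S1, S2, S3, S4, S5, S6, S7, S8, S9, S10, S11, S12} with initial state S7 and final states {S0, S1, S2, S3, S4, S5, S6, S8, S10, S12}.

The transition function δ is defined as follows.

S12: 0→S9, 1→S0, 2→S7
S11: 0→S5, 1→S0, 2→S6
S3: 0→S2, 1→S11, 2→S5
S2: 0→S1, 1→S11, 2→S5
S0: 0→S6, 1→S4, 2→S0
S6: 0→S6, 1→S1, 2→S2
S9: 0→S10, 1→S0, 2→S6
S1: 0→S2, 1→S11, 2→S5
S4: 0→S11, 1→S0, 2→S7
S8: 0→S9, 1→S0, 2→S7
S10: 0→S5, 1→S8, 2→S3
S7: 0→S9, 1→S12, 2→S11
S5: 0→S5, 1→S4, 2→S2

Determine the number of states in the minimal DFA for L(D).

P0 = {S0,S1,S2,S3,S4,S5,S6,S8,S10,S12} | {S7,S9,S11}.
Refine {S0,S1,S2,S3,S4,S5,S6,S8,S10,S12} on symbol 0: members go to different blocks, giving {S0,S1,S2,S3,S5,S6,S10} and {S4,S8,S12}.
On input 1, block {S0,S1,S2,S3,S5,S6,S10} splits into {S0,S5,S10} and {S1,S2,S3} and {S6}.
On input 0, block {S0,S5,S10} splits into {S5,S10} and {S0}.
Split {S7,S9,S11} by δ(·,0) → {S9,S11} and {S7}.
The partition is now stable with 7 blocks: {S5,S10} | {S9,S11} | {S4,S8,S12} | {S1,S2,S3} | {S6} | {S0} | {S7}.

7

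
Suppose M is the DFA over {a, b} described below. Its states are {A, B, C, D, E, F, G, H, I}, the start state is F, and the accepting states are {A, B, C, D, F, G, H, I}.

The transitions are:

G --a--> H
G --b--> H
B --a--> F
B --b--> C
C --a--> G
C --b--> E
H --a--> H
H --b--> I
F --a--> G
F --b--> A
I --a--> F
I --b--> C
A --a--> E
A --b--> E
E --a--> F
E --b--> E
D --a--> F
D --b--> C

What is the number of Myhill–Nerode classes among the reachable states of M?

7

First remove the unreachable states {B,D}; 7 states remain.
Start with accepting vs non-accepting: {A,C,F,G,H,I} | {E}.
On input a, block {A,C,F,G,H,I} splits into {C,F,G,H,I} and {A}.
Refine {C,F,G,H,I} on symbol b: members go to different blocks, giving {G,H,I} and {C} and {F}.
Split {G,H,I} by δ(·,a) → {G,H} and {I}.
On input b, block {G,H} splits into {G} and {H}.
The partition is now stable with 7 blocks: {G} | {E} | {A} | {C} | {F} | {I} | {H}.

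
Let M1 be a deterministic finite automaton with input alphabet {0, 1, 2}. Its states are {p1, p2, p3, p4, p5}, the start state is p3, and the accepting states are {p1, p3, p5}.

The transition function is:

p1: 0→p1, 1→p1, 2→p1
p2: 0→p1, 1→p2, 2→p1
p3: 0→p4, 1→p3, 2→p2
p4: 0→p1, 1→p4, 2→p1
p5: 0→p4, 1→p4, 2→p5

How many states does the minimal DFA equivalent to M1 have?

Reachable states from the start: {p1,p2,p3,p4}. Unreachable: {p5} — drop them.
P0 = {p1,p3} | {p2,p4}.
Split {p1,p3} by δ(·,0) → {p1} and {p3}.
The partition is now stable with 3 blocks: {p1} | {p2,p4} | {p3}.

3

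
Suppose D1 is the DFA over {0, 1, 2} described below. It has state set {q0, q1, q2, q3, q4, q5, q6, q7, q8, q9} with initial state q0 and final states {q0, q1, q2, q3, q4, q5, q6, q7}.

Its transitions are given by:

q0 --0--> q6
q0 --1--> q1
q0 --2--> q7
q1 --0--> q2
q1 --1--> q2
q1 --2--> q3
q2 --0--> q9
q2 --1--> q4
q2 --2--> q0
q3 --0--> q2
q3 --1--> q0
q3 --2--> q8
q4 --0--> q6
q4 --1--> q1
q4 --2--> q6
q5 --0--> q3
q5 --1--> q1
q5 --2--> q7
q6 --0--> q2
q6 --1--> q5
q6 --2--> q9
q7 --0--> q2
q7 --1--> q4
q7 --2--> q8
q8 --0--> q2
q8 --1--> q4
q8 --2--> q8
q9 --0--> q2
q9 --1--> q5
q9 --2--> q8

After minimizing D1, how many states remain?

5

All states are reachable from the start state.
P0 = {q0,q1,q2,q3,q4,q5,q6,q7} | {q8,q9}.
Refine {q0,q1,q2,q3,q4,q5,q6,q7} on symbol 0: members go to different blocks, giving {q0,q1,q3,q4,q5,q6,q7} and {q2}.
On input 0, block {q0,q1,q3,q4,q5,q6,q7} splits into {q1,q3,q6,q7} and {q0,q4,q5}.
On input 1, block {q1,q3,q6,q7} splits into {q3,q6,q7} and {q1}.
No further refinement is possible. Final partition (5 blocks): {q3,q6,q7} | {q8,q9} | {q2} | {q0,q4,q5} | {q1}.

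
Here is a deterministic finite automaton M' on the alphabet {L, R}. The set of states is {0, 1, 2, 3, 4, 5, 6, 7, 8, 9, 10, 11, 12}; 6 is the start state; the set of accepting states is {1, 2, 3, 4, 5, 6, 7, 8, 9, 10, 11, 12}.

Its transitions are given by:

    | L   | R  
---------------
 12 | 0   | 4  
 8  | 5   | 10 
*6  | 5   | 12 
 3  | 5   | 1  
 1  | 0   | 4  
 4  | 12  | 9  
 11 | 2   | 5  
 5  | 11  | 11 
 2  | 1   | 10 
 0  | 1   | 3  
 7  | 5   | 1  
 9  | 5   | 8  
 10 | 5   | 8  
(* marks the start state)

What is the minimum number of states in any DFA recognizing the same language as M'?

States {7} cannot be reached from the start state, so discard them.
Initial partition by acceptance: {1,2,3,4,5,6,8,9,10,11,12} | {0}.
Split {1,2,3,4,5,6,8,9,10,11,12} by δ(·,L) → {2,3,4,5,6,8,9,10,11} and {1,12}.
Split {2,3,4,5,6,8,9,10,11} by δ(·,L) → {3,5,6,8,9,10,11} and {2,4}.
Split {3,5,6,8,9,10,11} by δ(·,L) → {3,5,6,8,9,10} and {11}.
On input L, block {3,5,6,8,9,10} splits into {3,6,8,9,10} and {5}.
On input R, block {3,6,8,9,10} splits into {8,9,10} and {3,6}.
Stable partition: {8,9,10} | {0} | {1,12} | {2,4} | {11} | {5} | {3,6} — 7 equivalence classes.

7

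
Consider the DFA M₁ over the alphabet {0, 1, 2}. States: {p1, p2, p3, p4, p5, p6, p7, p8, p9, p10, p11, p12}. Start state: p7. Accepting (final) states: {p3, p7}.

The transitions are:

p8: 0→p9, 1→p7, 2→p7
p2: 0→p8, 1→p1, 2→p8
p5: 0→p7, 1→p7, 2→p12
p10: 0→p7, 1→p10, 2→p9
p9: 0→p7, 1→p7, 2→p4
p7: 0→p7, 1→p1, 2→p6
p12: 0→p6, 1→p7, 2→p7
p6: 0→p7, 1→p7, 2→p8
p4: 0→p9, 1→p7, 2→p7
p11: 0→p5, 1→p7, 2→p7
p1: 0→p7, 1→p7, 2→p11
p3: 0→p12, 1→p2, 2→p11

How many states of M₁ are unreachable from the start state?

3

Starting at p7 and following transitions, the reachable set is {p1, p4, p5, p6, p7, p8, p9, p11, p12}. That leaves p2, p3, p10 unreachable — 3 in total.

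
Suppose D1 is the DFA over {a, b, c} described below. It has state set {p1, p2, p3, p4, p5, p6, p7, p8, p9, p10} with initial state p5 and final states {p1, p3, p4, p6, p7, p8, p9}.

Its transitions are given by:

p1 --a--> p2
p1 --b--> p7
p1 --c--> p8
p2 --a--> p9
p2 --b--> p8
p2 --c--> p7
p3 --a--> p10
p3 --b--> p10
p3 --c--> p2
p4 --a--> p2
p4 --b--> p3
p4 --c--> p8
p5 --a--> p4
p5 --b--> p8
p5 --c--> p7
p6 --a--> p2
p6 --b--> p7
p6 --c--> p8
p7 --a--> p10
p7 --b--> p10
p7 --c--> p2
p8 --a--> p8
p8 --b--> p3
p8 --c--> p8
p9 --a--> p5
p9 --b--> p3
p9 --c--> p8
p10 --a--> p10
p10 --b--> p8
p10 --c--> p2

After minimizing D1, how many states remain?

Reachable states from the start: {p2,p3,p4,p5,p7,p8,p9,p10}. Unreachable: {p1,p6} — drop them.
Initial partition by acceptance: {p3,p4,p7,p8,p9} | {p2,p5,p10}.
Refine {p3,p4,p7,p8,p9} on symbol a: members go to different blocks, giving {p3,p4,p7,p9} and {p8}.
Split {p3,p4,p7,p9} by δ(·,b) → {p3,p7} and {p4,p9}.
Refine {p2,p5,p10} on symbol a: members go to different blocks, giving {p2,p5} and {p10}.
The partition is now stable with 5 blocks: {p3,p7} | {p2,p5} | {p8} | {p4,p9} | {p10}.

5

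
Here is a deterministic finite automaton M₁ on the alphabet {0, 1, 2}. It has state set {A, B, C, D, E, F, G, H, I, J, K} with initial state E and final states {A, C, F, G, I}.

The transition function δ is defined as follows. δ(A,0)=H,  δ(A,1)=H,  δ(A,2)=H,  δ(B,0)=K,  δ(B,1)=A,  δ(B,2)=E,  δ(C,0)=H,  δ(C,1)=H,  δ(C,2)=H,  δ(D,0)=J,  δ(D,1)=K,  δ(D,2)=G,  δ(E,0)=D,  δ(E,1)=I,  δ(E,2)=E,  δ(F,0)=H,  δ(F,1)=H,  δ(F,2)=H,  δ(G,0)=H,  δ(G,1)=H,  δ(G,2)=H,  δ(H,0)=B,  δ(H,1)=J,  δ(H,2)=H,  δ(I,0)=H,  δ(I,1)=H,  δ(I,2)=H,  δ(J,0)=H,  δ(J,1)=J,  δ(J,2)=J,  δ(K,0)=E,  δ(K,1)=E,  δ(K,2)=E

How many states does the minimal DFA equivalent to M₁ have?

7

Reachable states from the start: {A,B,D,E,G,H,I,J,K}. Unreachable: {C,F} — drop them.
Start with accepting vs non-accepting: {A,G,I} | {B,D,E,H,J,K}.
Refine {B,D,E,H,J,K} on symbol 1: members go to different blocks, giving {D,H,J,K} and {B,E}.
Split {D,H,J,K} by δ(·,0) → {D,J} and {H,K}.
On input 0, block {D,J} splits into {D} and {J}.
On input 0, block {B,E} splits into {B} and {E}.
Split {H,K} by δ(·,0) → {H} and {K}.
No further refinement is possible. Final partition (7 blocks): {A,G,I} | {D} | {B} | {H} | {J} | {E} | {K}.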